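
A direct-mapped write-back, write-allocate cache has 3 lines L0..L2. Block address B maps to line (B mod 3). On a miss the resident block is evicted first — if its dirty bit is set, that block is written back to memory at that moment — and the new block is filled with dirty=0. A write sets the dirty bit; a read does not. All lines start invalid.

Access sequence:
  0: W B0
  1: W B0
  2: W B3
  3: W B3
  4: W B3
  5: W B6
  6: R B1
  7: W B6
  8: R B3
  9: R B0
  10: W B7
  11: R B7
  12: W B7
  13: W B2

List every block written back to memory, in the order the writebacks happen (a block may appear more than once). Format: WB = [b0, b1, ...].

0: W B0 -> L0 miss  d=D]
1: W B0 -> L0 hit  d=D]
2: W B3 -> L0 miss wb->B0  d=D]
3: W B3 -> L0 hit  d=D]
4: W B3 -> L0 hit  d=D]
5: W B6 -> L0 miss wb->B3  d=D]
6: R B1 -> L1 miss  d=-]
7: W B6 -> L0 hit  d=D]
8: R B3 -> L0 miss wb->B6  d=-]
9: R B0 -> L0 miss  d=-]
10: W B7 -> L1 miss  d=D]
11: R B7 -> L1 hit  d=D]
12: W B7 -> L1 hit  d=D]
13: W B2 -> L2 miss  d=D]

WB = [0, 3, 6]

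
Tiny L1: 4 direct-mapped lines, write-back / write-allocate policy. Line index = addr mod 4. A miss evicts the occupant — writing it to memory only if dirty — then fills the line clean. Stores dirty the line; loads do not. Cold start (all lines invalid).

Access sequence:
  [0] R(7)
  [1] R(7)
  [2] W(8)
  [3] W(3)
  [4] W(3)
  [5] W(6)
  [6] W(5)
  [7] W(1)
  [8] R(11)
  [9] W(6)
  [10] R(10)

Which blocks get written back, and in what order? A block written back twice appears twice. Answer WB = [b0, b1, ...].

WB = [5, 3, 6]

0: R B7 -> L3 miss  d=-]
1: R B7 -> L3 hit  d=-]
2: W B8 -> L0 miss  d=D]
3: W B3 -> L3 miss  d=D]
4: W B3 -> L3 hit  d=D]
5: W B6 -> L2 miss  d=D]
6: W B5 -> L1 miss  d=D]
7: W B1 -> L1 miss wb->B5  d=D]
8: R B11 -> L3 miss wb->B3  d=-]
9: W B6 -> L2 hit  d=D]
10: R B10 -> L2 miss wb->B6  d=-]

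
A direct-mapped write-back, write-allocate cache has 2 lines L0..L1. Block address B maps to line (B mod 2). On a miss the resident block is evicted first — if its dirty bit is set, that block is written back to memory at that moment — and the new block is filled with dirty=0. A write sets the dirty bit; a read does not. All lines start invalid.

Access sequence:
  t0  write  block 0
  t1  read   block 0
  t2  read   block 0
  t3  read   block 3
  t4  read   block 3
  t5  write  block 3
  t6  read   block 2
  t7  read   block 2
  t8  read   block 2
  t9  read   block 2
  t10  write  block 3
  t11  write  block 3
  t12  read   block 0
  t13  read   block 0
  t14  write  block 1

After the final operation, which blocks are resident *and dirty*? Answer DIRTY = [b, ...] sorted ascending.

DIRTY = [1]

  0 | W B0 → L0 miss [D]
  1 | R B0 → L0 hit [D]
  2 | R B0 → L0 hit [D]
  3 | R B3 → L1 miss [-]
  4 | R B3 → L1 hit [-]
  5 | W B3 → L1 hit [D]
  6 | R B2 → L0 miss wb→B0 [-]
  7 | R B2 → L0 hit [-]
  8 | R B2 → L0 hit [-]
  9 | R B2 → L0 hit [-]
  10 | W B3 → L1 hit [D]
  11 | W B3 → L1 hit [D]
  12 | R B0 → L0 miss [-]
  13 | R B0 → L0 hit [-]
  14 | W B1 → L1 miss wb→B3 [D]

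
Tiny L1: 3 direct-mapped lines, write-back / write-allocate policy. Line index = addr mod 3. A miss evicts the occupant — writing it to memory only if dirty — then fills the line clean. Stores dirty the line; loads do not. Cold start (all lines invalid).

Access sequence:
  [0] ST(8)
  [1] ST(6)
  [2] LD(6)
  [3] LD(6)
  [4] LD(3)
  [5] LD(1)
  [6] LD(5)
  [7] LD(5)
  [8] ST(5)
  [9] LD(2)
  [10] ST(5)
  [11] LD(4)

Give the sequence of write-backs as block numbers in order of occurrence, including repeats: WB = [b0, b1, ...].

WB = [6, 8, 5]

0: W B8 -> L2 miss  d=D]
1: W B6 -> L0 miss  d=D]
2: R B6 -> L0 hit  d=D]
3: R B6 -> L0 hit  d=D]
4: R B3 -> L0 miss wb->B6  d=-]
5: R B1 -> L1 miss  d=-]
6: R B5 -> L2 miss wb->B8  d=-]
7: R B5 -> L2 hit  d=-]
8: W B5 -> L2 hit  d=D]
9: R B2 -> L2 miss wb->B5  d=-]
10: W B5 -> L2 miss  d=D]
11: R B4 -> L1 miss  d=-]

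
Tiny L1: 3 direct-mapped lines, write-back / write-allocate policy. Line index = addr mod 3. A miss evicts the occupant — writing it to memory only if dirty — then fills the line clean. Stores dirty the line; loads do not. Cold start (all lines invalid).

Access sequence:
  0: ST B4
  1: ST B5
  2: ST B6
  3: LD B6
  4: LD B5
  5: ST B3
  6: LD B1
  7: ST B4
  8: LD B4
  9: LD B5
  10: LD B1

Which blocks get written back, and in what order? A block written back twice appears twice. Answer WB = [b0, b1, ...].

WB = [6, 4, 4]

0: W B4 → L1 miss [D]
1: W B5 → L2 miss [D]
2: W B6 → L0 miss [D]
3: R B6 → L0 hit [D]
4: R B5 → L2 hit [D]
5: W B3 → L0 miss wb→B6 [D]
6: R B1 → L1 miss wb→B4 [-]
7: W B4 → L1 miss [D]
8: R B4 → L1 hit [D]
9: R B5 → L2 hit [D]
10: R B1 → L1 miss wb→B4 [-]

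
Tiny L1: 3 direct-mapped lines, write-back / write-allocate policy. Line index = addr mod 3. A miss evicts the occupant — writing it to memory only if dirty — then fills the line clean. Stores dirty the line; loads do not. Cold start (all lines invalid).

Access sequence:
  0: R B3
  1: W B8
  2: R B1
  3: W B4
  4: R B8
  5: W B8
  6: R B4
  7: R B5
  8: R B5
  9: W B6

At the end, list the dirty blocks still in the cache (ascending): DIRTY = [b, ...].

0: R B3 -> L0 miss  d=-]
1: W B8 -> L2 miss  d=D]
2: R B1 -> L1 miss  d=-]
3: W B4 -> L1 miss  d=D]
4: R B8 -> L2 hit  d=D]
5: W B8 -> L2 hit  d=D]
6: R B4 -> L1 hit  d=D]
7: R B5 -> L2 miss wb->B8  d=-]
8: R B5 -> L2 hit  d=-]
9: W B6 -> L0 miss  d=D]

DIRTY = [4, 6]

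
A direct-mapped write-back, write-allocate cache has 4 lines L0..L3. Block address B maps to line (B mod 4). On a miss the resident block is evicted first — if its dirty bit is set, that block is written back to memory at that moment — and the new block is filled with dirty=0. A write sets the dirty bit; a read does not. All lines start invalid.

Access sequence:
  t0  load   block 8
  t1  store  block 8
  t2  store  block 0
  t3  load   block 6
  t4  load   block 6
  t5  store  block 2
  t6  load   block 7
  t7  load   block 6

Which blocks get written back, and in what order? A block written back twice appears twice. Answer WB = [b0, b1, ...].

0: R B8 → L0 miss [-]
1: W B8 → L0 hit [D]
2: W B0 → L0 miss wb→B8 [D]
3: R B6 → L2 miss [-]
4: R B6 → L2 hit [-]
5: W B2 → L2 miss [D]
6: R B7 → L3 miss [-]
7: R B6 → L2 miss wb→B2 [-]

WB = [8, 2]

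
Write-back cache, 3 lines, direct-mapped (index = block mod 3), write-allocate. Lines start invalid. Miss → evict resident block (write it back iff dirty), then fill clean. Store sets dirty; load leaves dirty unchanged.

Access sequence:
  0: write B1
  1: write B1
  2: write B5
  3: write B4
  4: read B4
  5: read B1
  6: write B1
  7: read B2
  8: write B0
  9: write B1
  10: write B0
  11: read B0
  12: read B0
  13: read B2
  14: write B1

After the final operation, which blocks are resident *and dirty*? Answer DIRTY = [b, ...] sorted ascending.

  0 | W B1 → L1 miss [D]
  1 | W B1 → L1 hit [D]
  2 | W B5 → L2 miss [D]
  3 | W B4 → L1 miss wb→B1 [D]
  4 | R B4 → L1 hit [D]
  5 | R B1 → L1 miss wb→B4 [-]
  6 | W B1 → L1 hit [D]
  7 | R B2 → L2 miss wb→B5 [-]
  8 | W B0 → L0 miss [D]
  9 | W B1 → L1 hit [D]
  10 | W B0 → L0 hit [D]
  11 | R B0 → L0 hit [D]
  12 | R B0 → L0 hit [D]
  13 | R B2 → L2 hit [-]
  14 | W B1 → L1 hit [D]

DIRTY = [0, 1]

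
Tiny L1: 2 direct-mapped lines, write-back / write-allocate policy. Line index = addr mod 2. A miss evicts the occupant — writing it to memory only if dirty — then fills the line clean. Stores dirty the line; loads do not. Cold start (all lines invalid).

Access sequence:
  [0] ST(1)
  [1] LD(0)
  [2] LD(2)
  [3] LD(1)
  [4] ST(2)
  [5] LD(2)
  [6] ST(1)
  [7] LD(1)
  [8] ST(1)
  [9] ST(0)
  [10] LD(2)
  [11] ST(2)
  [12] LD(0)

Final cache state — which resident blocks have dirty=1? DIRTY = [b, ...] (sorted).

DIRTY = [1]

0: W B1 -> L1 miss  d=D]
1: R B0 -> L0 miss  d=-]
2: R B2 -> L0 miss  d=-]
3: R B1 -> L1 hit  d=D]
4: W B2 -> L0 hit  d=D]
5: R B2 -> L0 hit  d=D]
6: W B1 -> L1 hit  d=D]
7: R B1 -> L1 hit  d=D]
8: W B1 -> L1 hit  d=D]
9: W B0 -> L0 miss wb->B2  d=D]
10: R B2 -> L0 miss wb->B0  d=-]
11: W B2 -> L0 hit  d=D]
12: R B0 -> L0 miss wb->B2  d=-]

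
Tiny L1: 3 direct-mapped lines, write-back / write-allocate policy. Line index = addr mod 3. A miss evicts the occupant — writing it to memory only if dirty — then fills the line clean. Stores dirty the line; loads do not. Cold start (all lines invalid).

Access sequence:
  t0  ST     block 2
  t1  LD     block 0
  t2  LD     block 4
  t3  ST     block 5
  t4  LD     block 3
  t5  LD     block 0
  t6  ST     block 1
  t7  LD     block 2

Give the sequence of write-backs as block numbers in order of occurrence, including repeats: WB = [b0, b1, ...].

0: W B2 → L2 miss [D]
1: R B0 → L0 miss [-]
2: R B4 → L1 miss [-]
3: W B5 → L2 miss wb→B2 [D]
4: R B3 → L0 miss [-]
5: R B0 → L0 miss [-]
6: W B1 → L1 miss [D]
7: R B2 → L2 miss wb→B5 [-]

WB = [2, 5]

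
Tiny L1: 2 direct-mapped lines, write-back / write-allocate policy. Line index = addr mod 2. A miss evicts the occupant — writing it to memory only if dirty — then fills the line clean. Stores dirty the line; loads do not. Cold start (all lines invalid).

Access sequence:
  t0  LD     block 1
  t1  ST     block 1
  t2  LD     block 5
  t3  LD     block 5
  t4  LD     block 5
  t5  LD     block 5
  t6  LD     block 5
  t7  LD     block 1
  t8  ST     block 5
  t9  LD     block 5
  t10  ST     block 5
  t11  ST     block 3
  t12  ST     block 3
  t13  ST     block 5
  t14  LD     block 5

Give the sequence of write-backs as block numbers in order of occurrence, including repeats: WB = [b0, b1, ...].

  0 | R B1 → L1 miss [-]
  1 | W B1 → L1 hit [D]
  2 | R B5 → L1 miss wb→B1 [-]
  3 | R B5 → L1 hit [-]
  4 | R B5 → L1 hit [-]
  5 | R B5 → L1 hit [-]
  6 | R B5 → L1 hit [-]
  7 | R B1 → L1 miss [-]
  8 | W B5 → L1 miss [D]
  9 | R B5 → L1 hit [D]
  10 | W B5 → L1 hit [D]
  11 | W B3 → L1 miss wb→B5 [D]
  12 | W B3 → L1 hit [D]
  13 | W B5 → L1 miss wb→B3 [D]
  14 | R B5 → L1 hit [D]

WB = [1, 5, 3]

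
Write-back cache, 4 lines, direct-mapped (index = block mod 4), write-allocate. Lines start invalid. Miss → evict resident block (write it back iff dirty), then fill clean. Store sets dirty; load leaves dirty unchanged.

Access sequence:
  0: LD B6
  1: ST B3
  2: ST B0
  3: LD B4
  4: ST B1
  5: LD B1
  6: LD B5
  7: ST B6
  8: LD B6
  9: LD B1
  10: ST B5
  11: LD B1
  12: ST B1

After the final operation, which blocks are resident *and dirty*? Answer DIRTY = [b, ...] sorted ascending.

0: R B6 → L2 miss [-]
1: W B3 → L3 miss [D]
2: W B0 → L0 miss [D]
3: R B4 → L0 miss wb→B0 [-]
4: W B1 → L1 miss [D]
5: R B1 → L1 hit [D]
6: R B5 → L1 miss wb→B1 [-]
7: W B6 → L2 hit [D]
8: R B6 → L2 hit [D]
9: R B1 → L1 miss [-]
10: W B5 → L1 miss [D]
11: R B1 → L1 miss wb→B5 [-]
12: W B1 → L1 hit [D]

DIRTY = [1, 3, 6]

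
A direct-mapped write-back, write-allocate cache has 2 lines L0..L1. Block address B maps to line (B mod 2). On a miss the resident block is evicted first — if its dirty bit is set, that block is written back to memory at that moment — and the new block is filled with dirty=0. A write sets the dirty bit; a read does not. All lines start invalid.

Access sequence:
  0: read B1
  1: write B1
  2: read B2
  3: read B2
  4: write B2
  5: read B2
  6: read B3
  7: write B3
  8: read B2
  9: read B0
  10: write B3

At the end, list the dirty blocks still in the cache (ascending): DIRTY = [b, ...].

DIRTY = [3]

0: R B1 → L1 miss [-]
1: W B1 → L1 hit [D]
2: R B2 → L0 miss [-]
3: R B2 → L0 hit [-]
4: W B2 → L0 hit [D]
5: R B2 → L0 hit [D]
6: R B3 → L1 miss wb→B1 [-]
7: W B3 → L1 hit [D]
8: R B2 → L0 hit [D]
9: R B0 → L0 miss wb→B2 [-]
10: W B3 → L1 hit [D]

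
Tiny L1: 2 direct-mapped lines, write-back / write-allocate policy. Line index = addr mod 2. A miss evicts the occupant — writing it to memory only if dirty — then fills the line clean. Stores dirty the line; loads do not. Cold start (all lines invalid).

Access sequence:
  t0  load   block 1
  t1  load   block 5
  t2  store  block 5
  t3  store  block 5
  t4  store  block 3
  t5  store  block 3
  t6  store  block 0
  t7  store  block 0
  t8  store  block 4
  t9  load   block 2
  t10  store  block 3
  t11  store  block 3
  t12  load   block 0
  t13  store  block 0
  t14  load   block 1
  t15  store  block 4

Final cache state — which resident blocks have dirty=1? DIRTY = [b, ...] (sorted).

0: R B1 → L1 miss [-]
1: R B5 → L1 miss [-]
2: W B5 → L1 hit [D]
3: W B5 → L1 hit [D]
4: W B3 → L1 miss wb→B5 [D]
5: W B3 → L1 hit [D]
6: W B0 → L0 miss [D]
7: W B0 → L0 hit [D]
8: W B4 → L0 miss wb→B0 [D]
9: R B2 → L0 miss wb→B4 [-]
10: W B3 → L1 hit [D]
11: W B3 → L1 hit [D]
12: R B0 → L0 miss [-]
13: W B0 → L0 hit [D]
14: R B1 → L1 miss wb→B3 [-]
15: W B4 → L0 miss wb→B0 [D]

DIRTY = [4]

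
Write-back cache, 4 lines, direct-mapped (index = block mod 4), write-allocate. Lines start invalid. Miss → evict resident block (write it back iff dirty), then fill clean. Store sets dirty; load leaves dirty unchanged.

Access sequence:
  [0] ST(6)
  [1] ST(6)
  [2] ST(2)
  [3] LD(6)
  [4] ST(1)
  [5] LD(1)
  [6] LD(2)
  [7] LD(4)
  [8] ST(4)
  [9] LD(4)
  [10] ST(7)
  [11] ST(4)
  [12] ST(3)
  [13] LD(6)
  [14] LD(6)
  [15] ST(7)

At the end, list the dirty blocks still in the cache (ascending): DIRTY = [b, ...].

0: W B6 → L2 miss [D]
1: W B6 → L2 hit [D]
2: W B2 → L2 miss wb→B6 [D]
3: R B6 → L2 miss wb→B2 [-]
4: W B1 → L1 miss [D]
5: R B1 → L1 hit [D]
6: R B2 → L2 miss [-]
7: R B4 → L0 miss [-]
8: W B4 → L0 hit [D]
9: R B4 → L0 hit [D]
10: W B7 → L3 miss [D]
11: W B4 → L0 hit [D]
12: W B3 → L3 miss wb→B7 [D]
13: R B6 → L2 miss [-]
14: R B6 → L2 hit [-]
15: W B7 → L3 miss wb→B3 [D]

DIRTY = [1, 4, 7]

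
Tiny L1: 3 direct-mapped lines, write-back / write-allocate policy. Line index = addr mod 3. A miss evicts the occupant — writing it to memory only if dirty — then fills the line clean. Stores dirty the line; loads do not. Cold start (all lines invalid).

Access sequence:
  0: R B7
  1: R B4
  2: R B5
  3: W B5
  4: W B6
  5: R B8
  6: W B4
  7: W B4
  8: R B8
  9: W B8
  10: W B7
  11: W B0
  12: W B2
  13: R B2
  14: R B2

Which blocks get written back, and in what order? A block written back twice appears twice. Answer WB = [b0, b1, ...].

WB = [5, 4, 6, 8]

0: R B7 → L1 miss [-]
1: R B4 → L1 miss [-]
2: R B5 → L2 miss [-]
3: W B5 → L2 hit [D]
4: W B6 → L0 miss [D]
5: R B8 → L2 miss wb→B5 [-]
6: W B4 → L1 hit [D]
7: W B4 → L1 hit [D]
8: R B8 → L2 hit [-]
9: W B8 → L2 hit [D]
10: W B7 → L1 miss wb→B4 [D]
11: W B0 → L0 miss wb→B6 [D]
12: W B2 → L2 miss wb→B8 [D]
13: R B2 → L2 hit [D]
14: R B2 → L2 hit [D]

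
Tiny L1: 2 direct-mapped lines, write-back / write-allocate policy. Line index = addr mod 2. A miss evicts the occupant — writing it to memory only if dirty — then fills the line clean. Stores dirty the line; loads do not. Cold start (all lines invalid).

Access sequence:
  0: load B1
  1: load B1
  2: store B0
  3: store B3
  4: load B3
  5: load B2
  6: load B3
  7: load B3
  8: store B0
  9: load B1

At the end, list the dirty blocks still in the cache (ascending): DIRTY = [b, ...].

DIRTY = [0]

0: R B1 → L1 miss [-]
1: R B1 → L1 hit [-]
2: W B0 → L0 miss [D]
3: W B3 → L1 miss [D]
4: R B3 → L1 hit [D]
5: R B2 → L0 miss wb→B0 [-]
6: R B3 → L1 hit [D]
7: R B3 → L1 hit [D]
8: W B0 → L0 miss [D]
9: R B1 → L1 miss wb→B3 [-]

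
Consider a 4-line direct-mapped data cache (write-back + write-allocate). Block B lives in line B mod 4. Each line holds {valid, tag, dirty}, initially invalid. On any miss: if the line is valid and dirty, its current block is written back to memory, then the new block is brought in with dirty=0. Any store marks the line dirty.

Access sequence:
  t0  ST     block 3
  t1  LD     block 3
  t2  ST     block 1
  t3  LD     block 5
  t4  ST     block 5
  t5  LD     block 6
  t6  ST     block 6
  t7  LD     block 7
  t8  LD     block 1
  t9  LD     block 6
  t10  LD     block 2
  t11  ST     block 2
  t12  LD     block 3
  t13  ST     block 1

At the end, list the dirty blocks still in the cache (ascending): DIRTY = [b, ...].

0: W B3 → L3 miss [D]
1: R B3 → L3 hit [D]
2: W B1 → L1 miss [D]
3: R B5 → L1 miss wb→B1 [-]
4: W B5 → L1 hit [D]
5: R B6 → L2 miss [-]
6: W B6 → L2 hit [D]
7: R B7 → L3 miss wb→B3 [-]
8: R B1 → L1 miss wb→B5 [-]
9: R B6 → L2 hit [D]
10: R B2 → L2 miss wb→B6 [-]
11: W B2 → L2 hit [D]
12: R B3 → L3 miss [-]
13: W B1 → L1 hit [D]

DIRTY = [1, 2]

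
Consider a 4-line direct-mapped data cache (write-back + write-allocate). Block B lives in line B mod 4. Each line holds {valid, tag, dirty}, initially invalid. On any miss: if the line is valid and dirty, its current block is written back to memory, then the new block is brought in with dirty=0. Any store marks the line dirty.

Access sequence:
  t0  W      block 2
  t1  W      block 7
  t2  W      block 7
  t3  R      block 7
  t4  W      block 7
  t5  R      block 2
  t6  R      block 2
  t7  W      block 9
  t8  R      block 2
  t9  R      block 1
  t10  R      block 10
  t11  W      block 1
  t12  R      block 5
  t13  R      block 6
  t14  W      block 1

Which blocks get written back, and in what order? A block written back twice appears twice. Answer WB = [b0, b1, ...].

WB = [9, 2, 1]

0: W B2 -> L2 miss  d=D]
1: W B7 -> L3 miss  d=D]
2: W B7 -> L3 hit  d=D]
3: R B7 -> L3 hit  d=D]
4: W B7 -> L3 hit  d=D]
5: R B2 -> L2 hit  d=D]
6: R B2 -> L2 hit  d=D]
7: W B9 -> L1 miss  d=D]
8: R B2 -> L2 hit  d=D]
9: R B1 -> L1 miss wb->B9  d=-]
10: R B10 -> L2 miss wb->B2  d=-]
11: W B1 -> L1 hit  d=D]
12: R B5 -> L1 miss wb->B1  d=-]
13: R B6 -> L2 miss  d=-]
14: W B1 -> L1 miss  d=D]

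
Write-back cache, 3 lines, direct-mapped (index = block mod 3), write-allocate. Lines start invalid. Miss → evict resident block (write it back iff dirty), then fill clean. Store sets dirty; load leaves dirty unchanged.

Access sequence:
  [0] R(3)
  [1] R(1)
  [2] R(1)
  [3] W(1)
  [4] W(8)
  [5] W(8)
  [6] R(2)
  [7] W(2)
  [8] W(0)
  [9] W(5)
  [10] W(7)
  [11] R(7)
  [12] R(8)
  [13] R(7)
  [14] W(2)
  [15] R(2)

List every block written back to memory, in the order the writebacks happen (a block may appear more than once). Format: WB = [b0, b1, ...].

WB = [8, 2, 1, 5]

0: R B3 -> L0 miss  d=-]
1: R B1 -> L1 miss  d=-]
2: R B1 -> L1 hit  d=-]
3: W B1 -> L1 hit  d=D]
4: W B8 -> L2 miss  d=D]
5: W B8 -> L2 hit  d=D]
6: R B2 -> L2 miss wb->B8  d=-]
7: W B2 -> L2 hit  d=D]
8: W B0 -> L0 miss  d=D]
9: W B5 -> L2 miss wb->B2  d=D]
10: W B7 -> L1 miss wb->B1  d=D]
11: R B7 -> L1 hit  d=D]
12: R B8 -> L2 miss wb->B5  d=-]
13: R B7 -> L1 hit  d=D]
14: W B2 -> L2 miss  d=D]
15: R B2 -> L2 hit  d=D]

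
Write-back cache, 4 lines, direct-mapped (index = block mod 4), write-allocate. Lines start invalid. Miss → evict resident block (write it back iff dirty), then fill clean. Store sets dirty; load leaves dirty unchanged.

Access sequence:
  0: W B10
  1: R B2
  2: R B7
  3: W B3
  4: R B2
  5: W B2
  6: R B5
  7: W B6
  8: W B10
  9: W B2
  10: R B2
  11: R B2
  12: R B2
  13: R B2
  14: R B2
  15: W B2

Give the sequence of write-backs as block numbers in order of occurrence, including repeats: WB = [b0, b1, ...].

0: W B10 → L2 miss [D]
1: R B2 → L2 miss wb→B10 [-]
2: R B7 → L3 miss [-]
3: W B3 → L3 miss [D]
4: R B2 → L2 hit [-]
5: W B2 → L2 hit [D]
6: R B5 → L1 miss [-]
7: W B6 → L2 miss wb→B2 [D]
8: W B10 → L2 miss wb→B6 [D]
9: W B2 → L2 miss wb→B10 [D]
10: R B2 → L2 hit [D]
11: R B2 → L2 hit [D]
12: R B2 → L2 hit [D]
13: R B2 → L2 hit [D]
14: R B2 → L2 hit [D]
15: W B2 → L2 hit [D]

WB = [10, 2, 6, 10]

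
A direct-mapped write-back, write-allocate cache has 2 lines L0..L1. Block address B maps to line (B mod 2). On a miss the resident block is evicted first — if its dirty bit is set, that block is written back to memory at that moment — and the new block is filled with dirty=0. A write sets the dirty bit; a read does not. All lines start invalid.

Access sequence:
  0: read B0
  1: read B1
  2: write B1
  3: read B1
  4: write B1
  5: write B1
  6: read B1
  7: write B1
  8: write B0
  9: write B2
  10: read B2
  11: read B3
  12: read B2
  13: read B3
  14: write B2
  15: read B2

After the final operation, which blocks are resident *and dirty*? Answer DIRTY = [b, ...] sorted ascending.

DIRTY = [2]

0: R B0 → L0 miss [-]
1: R B1 → L1 miss [-]
2: W B1 → L1 hit [D]
3: R B1 → L1 hit [D]
4: W B1 → L1 hit [D]
5: W B1 → L1 hit [D]
6: R B1 → L1 hit [D]
7: W B1 → L1 hit [D]
8: W B0 → L0 hit [D]
9: W B2 → L0 miss wb→B0 [D]
10: R B2 → L0 hit [D]
11: R B3 → L1 miss wb→B1 [-]
12: R B2 → L0 hit [D]
13: R B3 → L1 hit [-]
14: W B2 → L0 hit [D]
15: R B2 → L0 hit [D]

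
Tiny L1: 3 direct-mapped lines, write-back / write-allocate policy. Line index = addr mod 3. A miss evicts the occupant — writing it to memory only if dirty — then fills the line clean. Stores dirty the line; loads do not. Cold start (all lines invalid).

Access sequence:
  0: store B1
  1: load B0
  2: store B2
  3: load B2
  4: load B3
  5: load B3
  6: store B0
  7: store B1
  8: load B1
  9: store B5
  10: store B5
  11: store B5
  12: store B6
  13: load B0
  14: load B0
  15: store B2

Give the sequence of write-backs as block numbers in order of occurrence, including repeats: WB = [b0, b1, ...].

WB = [2, 0, 6, 5]

  0 | W B1 → L1 miss [D]
  1 | R B0 → L0 miss [-]
  2 | W B2 → L2 miss [D]
  3 | R B2 → L2 hit [D]
  4 | R B3 → L0 miss [-]
  5 | R B3 → L0 hit [-]
  6 | W B0 → L0 miss [D]
  7 | W B1 → L1 hit [D]
  8 | R B1 → L1 hit [D]
  9 | W B5 → L2 miss wb→B2 [D]
  10 | W B5 → L2 hit [D]
  11 | W B5 → L2 hit [D]
  12 | W B6 → L0 miss wb→B0 [D]
  13 | R B0 → L0 miss wb→B6 [-]
  14 | R B0 → L0 hit [-]
  15 | W B2 → L2 miss wb→B5 [D]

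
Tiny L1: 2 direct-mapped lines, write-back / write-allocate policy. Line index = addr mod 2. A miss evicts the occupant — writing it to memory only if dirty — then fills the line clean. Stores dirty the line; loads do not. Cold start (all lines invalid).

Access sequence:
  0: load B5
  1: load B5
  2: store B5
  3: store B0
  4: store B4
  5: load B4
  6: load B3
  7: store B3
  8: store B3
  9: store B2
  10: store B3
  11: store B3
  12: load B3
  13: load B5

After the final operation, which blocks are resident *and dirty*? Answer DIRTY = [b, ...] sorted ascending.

DIRTY = [2]

  0 | R B5 → L1 miss [-]
  1 | R B5 → L1 hit [-]
  2 | W B5 → L1 hit [D]
  3 | W B0 → L0 miss [D]
  4 | W B4 → L0 miss wb→B0 [D]
  5 | R B4 → L0 hit [D]
  6 | R B3 → L1 miss wb→B5 [-]
  7 | W B3 → L1 hit [D]
  8 | W B3 → L1 hit [D]
  9 | W B2 → L0 miss wb→B4 [D]
  10 | W B3 → L1 hit [D]
  11 | W B3 → L1 hit [D]
  12 | R B3 → L1 hit [D]
  13 | R B5 → L1 miss wb→B3 [-]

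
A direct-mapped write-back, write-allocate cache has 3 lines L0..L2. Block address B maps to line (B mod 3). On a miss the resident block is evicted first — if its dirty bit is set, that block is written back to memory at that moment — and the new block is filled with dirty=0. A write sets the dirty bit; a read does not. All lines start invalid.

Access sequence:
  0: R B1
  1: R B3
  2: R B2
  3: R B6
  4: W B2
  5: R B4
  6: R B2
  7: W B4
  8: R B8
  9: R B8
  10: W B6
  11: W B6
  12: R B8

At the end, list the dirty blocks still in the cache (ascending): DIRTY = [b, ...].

0: R B1 -> L1 miss  d=-]
1: R B3 -> L0 miss  d=-]
2: R B2 -> L2 miss  d=-]
3: R B6 -> L0 miss  d=-]
4: W B2 -> L2 hit  d=D]
5: R B4 -> L1 miss  d=-]
6: R B2 -> L2 hit  d=D]
7: W B4 -> L1 hit  d=D]
8: R B8 -> L2 miss wb->B2  d=-]
9: R B8 -> L2 hit  d=-]
10: W B6 -> L0 hit  d=D]
11: W B6 -> L0 hit  d=D]
12: R B8 -> L2 hit  d=-]

DIRTY = [4, 6]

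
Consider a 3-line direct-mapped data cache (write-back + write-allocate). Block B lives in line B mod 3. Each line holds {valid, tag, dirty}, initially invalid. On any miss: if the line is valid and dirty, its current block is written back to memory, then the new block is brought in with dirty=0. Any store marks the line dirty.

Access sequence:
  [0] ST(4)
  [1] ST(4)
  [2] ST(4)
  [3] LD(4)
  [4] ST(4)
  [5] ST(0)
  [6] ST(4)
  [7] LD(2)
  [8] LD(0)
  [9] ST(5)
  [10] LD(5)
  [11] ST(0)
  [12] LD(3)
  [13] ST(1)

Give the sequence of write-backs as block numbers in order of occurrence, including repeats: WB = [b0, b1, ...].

WB = [0, 4]

0: W B4 -> L1 miss  d=D]
1: W B4 -> L1 hit  d=D]
2: W B4 -> L1 hit  d=D]
3: R B4 -> L1 hit  d=D]
4: W B4 -> L1 hit  d=D]
5: W B0 -> L0 miss  d=D]
6: W B4 -> L1 hit  d=D]
7: R B2 -> L2 miss  d=-]
8: R B0 -> L0 hit  d=D]
9: W B5 -> L2 miss  d=D]
10: R B5 -> L2 hit  d=D]
11: W B0 -> L0 hit  d=D]
12: R B3 -> L0 miss wb->B0  d=-]
13: W B1 -> L1 miss wb->B4  d=D]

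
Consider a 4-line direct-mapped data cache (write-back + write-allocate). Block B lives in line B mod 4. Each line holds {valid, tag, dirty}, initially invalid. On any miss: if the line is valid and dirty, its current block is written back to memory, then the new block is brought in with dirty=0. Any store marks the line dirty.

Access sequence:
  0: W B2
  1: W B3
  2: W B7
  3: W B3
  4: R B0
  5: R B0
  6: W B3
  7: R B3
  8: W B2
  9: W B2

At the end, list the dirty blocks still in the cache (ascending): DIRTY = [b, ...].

DIRTY = [2, 3]

0: W B2 → L2 miss [D]
1: W B3 → L3 miss [D]
2: W B7 → L3 miss wb→B3 [D]
3: W B3 → L3 miss wb→B7 [D]
4: R B0 → L0 miss [-]
5: R B0 → L0 hit [-]
6: W B3 → L3 hit [D]
7: R B3 → L3 hit [D]
8: W B2 → L2 hit [D]
9: W B2 → L2 hit [D]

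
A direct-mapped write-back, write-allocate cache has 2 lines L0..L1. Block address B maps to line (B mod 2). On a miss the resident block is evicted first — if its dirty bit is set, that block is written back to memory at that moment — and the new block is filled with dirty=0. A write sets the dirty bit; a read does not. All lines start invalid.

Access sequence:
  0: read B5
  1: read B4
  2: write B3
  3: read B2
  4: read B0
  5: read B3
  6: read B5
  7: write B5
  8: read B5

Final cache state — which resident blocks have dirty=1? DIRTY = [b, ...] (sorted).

  0 | R B5 → L1 miss [-]
  1 | R B4 → L0 miss [-]
  2 | W B3 → L1 miss [D]
  3 | R B2 → L0 miss [-]
  4 | R B0 → L0 miss [-]
  5 | R B3 → L1 hit [D]
  6 | R B5 → L1 miss wb→B3 [-]
  7 | W B5 → L1 hit [D]
  8 | R B5 → L1 hit [D]

DIRTY = [5]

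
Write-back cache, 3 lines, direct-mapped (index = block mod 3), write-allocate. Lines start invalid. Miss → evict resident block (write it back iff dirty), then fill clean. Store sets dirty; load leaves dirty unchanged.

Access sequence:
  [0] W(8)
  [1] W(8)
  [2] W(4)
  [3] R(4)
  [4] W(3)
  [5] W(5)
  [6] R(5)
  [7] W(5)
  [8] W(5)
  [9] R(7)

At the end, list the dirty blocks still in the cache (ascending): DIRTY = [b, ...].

  0 | W B8 → L2 miss [D]
  1 | W B8 → L2 hit [D]
  2 | W B4 → L1 miss [D]
  3 | R B4 → L1 hit [D]
  4 | W B3 → L0 miss [D]
  5 | W B5 → L2 miss wb→B8 [D]
  6 | R B5 → L2 hit [D]
  7 | W B5 → L2 hit [D]
  8 | W B5 → L2 hit [D]
  9 | R B7 → L1 miss wb→B4 [-]

DIRTY = [3, 5]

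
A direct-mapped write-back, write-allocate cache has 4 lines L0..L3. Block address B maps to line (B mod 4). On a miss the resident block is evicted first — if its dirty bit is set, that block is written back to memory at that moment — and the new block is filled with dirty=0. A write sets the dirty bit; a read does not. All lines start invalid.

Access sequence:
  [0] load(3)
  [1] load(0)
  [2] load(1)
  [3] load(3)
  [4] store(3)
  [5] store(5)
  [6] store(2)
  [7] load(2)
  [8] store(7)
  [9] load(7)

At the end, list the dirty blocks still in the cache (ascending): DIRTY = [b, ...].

0: R B3 -> L3 miss  d=-]
1: R B0 -> L0 miss  d=-]
2: R B1 -> L1 miss  d=-]
3: R B3 -> L3 hit  d=-]
4: W B3 -> L3 hit  d=D]
5: W B5 -> L1 miss  d=D]
6: W B2 -> L2 miss  d=D]
7: R B2 -> L2 hit  d=D]
8: W B7 -> L3 miss wb->B3  d=D]
9: R B7 -> L3 hit  d=D]

DIRTY = [2, 5, 7]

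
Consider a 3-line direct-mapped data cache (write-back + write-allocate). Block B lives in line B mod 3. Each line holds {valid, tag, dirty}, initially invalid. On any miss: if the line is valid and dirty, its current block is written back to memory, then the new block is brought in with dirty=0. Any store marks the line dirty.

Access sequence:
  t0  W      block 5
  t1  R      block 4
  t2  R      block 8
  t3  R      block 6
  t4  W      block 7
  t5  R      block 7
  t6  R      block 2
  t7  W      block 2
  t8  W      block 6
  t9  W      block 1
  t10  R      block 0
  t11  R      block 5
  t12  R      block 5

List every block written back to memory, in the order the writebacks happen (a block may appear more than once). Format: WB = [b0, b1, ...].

WB = [5, 7, 6, 2]

  0 | W B5 → L2 miss [D]
  1 | R B4 → L1 miss [-]
  2 | R B8 → L2 miss wb→B5 [-]
  3 | R B6 → L0 miss [-]
  4 | W B7 → L1 miss [D]
  5 | R B7 → L1 hit [D]
  6 | R B2 → L2 miss [-]
  7 | W B2 → L2 hit [D]
  8 | W B6 → L0 hit [D]
  9 | W B1 → L1 miss wb→B7 [D]
  10 | R B0 → L0 miss wb→B6 [-]
  11 | R B5 → L2 miss wb→B2 [-]
  12 | R B5 → L2 hit [-]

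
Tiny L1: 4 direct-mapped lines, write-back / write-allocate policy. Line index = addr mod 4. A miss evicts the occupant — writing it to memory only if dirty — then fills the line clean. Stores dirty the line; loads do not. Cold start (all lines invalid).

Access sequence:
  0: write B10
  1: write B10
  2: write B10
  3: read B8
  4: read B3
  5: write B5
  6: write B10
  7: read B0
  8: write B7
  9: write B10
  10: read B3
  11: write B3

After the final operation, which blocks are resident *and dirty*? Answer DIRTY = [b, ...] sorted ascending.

  0 | W B10 → L2 miss [D]
  1 | W B10 → L2 hit [D]
  2 | W B10 → L2 hit [D]
  3 | R B8 → L0 miss [-]
  4 | R B3 → L3 miss [-]
  5 | W B5 → L1 miss [D]
  6 | W B10 → L2 hit [D]
  7 | R B0 → L0 miss [-]
  8 | W B7 → L3 miss [D]
  9 | W B10 → L2 hit [D]
  10 | R B3 → L3 miss wb→B7 [-]
  11 | W B3 → L3 hit [D]

DIRTY = [3, 5, 10]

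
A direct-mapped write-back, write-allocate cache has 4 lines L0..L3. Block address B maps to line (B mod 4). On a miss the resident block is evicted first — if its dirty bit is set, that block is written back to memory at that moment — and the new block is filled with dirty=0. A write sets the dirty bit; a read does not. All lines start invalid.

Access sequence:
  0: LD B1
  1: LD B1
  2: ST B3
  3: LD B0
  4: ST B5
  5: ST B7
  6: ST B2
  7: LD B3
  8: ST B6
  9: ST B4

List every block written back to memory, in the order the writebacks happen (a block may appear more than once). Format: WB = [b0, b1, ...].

0: R B1 → L1 miss [-]
1: R B1 → L1 hit [-]
2: W B3 → L3 miss [D]
3: R B0 → L0 miss [-]
4: W B5 → L1 miss [D]
5: W B7 → L3 miss wb→B3 [D]
6: W B2 → L2 miss [D]
7: R B3 → L3 miss wb→B7 [-]
8: W B6 → L2 miss wb→B2 [D]
9: W B4 → L0 miss [D]

WB = [3, 7, 2]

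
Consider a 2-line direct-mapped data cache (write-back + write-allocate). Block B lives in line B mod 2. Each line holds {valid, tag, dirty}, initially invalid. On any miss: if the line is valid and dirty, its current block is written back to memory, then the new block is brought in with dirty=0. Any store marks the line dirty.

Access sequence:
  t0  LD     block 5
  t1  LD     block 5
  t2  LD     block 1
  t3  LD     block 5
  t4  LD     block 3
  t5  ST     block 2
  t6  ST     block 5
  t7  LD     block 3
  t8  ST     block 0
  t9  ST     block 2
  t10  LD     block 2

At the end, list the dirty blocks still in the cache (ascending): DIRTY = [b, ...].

0: R B5 → L1 miss [-]
1: R B5 → L1 hit [-]
2: R B1 → L1 miss [-]
3: R B5 → L1 miss [-]
4: R B3 → L1 miss [-]
5: W B2 → L0 miss [D]
6: W B5 → L1 miss [D]
7: R B3 → L1 miss wb→B5 [-]
8: W B0 → L0 miss wb→B2 [D]
9: W B2 → L0 miss wb→B0 [D]
10: R B2 → L0 hit [D]

DIRTY = [2]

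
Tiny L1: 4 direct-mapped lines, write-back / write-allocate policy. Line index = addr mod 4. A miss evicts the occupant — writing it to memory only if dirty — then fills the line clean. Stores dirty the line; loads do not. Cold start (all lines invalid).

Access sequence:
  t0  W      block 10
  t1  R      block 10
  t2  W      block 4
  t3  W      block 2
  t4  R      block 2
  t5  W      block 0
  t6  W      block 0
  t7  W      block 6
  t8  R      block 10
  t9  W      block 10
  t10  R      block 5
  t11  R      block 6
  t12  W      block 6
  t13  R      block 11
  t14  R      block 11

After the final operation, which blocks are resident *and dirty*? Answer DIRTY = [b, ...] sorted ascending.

DIRTY = [0, 6]

0: W B10 -> L2 miss  d=D]
1: R B10 -> L2 hit  d=D]
2: W B4 -> L0 miss  d=D]
3: W B2 -> L2 miss wb->B10  d=D]
4: R B2 -> L2 hit  d=D]
5: W B0 -> L0 miss wb->B4  d=D]
6: W B0 -> L0 hit  d=D]
7: W B6 -> L2 miss wb->B2  d=D]
8: R B10 -> L2 miss wb->B6  d=-]
9: W B10 -> L2 hit  d=D]
10: R B5 -> L1 miss  d=-]
11: R B6 -> L2 miss wb->B10  d=-]
12: W B6 -> L2 hit  d=D]
13: R B11 -> L3 miss  d=-]
14: R B11 -> L3 hit  d=-]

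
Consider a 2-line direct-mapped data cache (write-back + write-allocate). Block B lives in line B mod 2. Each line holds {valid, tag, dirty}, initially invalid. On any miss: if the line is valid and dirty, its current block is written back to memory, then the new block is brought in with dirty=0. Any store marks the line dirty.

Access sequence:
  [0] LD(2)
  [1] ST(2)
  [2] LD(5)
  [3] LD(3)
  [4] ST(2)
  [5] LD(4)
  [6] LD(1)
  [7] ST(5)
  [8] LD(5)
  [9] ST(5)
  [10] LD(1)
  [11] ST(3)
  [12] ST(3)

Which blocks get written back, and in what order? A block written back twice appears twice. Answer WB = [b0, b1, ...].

0: R B2 → L0 miss [-]
1: W B2 → L0 hit [D]
2: R B5 → L1 miss [-]
3: R B3 → L1 miss [-]
4: W B2 → L0 hit [D]
5: R B4 → L0 miss wb→B2 [-]
6: R B1 → L1 miss [-]
7: W B5 → L1 miss [D]
8: R B5 → L1 hit [D]
9: W B5 → L1 hit [D]
10: R B1 → L1 miss wb→B5 [-]
11: W B3 → L1 miss [D]
12: W B3 → L1 hit [D]

WB = [2, 5]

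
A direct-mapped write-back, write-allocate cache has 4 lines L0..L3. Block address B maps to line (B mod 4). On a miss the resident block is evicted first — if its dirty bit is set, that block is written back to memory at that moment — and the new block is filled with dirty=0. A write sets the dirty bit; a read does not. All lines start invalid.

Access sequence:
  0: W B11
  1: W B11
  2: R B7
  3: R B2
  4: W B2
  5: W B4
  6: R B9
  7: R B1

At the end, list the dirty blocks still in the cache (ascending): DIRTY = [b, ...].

0: W B11 -> L3 miss  d=D]
1: W B11 -> L3 hit  d=D]
2: R B7 -> L3 miss wb->B11  d=-]
3: R B2 -> L2 miss  d=-]
4: W B2 -> L2 hit  d=D]
5: W B4 -> L0 miss  d=D]
6: R B9 -> L1 miss  d=-]
7: R B1 -> L1 miss  d=-]

DIRTY = [2, 4]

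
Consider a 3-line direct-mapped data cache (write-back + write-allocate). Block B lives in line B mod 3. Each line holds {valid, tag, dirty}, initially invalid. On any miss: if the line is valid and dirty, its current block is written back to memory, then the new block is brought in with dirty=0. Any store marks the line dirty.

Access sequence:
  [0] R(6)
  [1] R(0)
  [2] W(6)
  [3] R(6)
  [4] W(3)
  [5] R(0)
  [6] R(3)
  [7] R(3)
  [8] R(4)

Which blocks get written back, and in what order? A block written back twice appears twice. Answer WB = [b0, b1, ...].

0: R B6 -> L0 miss  d=-]
1: R B0 -> L0 miss  d=-]
2: W B6 -> L0 miss  d=D]
3: R B6 -> L0 hit  d=D]
4: W B3 -> L0 miss wb->B6  d=D]
5: R B0 -> L0 miss wb->B3  d=-]
6: R B3 -> L0 miss  d=-]
7: R B3 -> L0 hit  d=-]
8: R B4 -> L1 miss  d=-]

WB = [6, 3]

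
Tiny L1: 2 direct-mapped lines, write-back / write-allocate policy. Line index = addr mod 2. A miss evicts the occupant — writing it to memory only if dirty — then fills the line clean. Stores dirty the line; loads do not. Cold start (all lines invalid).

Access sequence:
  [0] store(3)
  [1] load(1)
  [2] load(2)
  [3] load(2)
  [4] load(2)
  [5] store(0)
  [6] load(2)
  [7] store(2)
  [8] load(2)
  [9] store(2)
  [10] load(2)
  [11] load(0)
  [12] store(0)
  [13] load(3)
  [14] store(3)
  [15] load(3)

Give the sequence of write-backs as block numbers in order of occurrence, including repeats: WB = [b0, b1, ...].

WB = [3, 0, 2]

0: W B3 → L1 miss [D]
1: R B1 → L1 miss wb→B3 [-]
2: R B2 → L0 miss [-]
3: R B2 → L0 hit [-]
4: R B2 → L0 hit [-]
5: W B0 → L0 miss [D]
6: R B2 → L0 miss wb→B0 [-]
7: W B2 → L0 hit [D]
8: R B2 → L0 hit [D]
9: W B2 → L0 hit [D]
10: R B2 → L0 hit [D]
11: R B0 → L0 miss wb→B2 [-]
12: W B0 → L0 hit [D]
13: R B3 → L1 miss [-]
14: W B3 → L1 hit [D]
15: R B3 → L1 hit [D]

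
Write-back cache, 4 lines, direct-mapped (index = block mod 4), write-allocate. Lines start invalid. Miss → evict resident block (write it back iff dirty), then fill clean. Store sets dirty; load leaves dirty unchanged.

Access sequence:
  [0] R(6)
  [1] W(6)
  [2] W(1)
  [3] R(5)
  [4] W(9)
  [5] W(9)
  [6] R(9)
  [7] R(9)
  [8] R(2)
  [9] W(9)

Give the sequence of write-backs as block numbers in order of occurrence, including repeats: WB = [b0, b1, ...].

  0 | R B6 → L2 miss [-]
  1 | W B6 → L2 hit [D]
  2 | W B1 → L1 miss [D]
  3 | R B5 → L1 miss wb→B1 [-]
  4 | W B9 → L1 miss [D]
  5 | W B9 → L1 hit [D]
  6 | R B9 → L1 hit [D]
  7 | R B9 → L1 hit [D]
  8 | R B2 → L2 miss wb→B6 [-]
  9 | W B9 → L1 hit [D]

WB = [1, 6]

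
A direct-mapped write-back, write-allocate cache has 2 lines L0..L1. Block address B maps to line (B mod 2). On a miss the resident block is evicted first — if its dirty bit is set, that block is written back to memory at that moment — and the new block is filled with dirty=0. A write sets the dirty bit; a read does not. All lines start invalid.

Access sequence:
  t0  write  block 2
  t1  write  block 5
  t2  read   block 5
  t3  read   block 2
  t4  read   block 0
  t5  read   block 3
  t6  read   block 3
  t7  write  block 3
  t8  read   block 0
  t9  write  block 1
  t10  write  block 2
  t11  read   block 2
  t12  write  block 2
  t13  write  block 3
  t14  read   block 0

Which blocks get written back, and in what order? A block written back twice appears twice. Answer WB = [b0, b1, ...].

WB = [2, 5, 3, 1, 2]

0: W B2 → L0 miss [D]
1: W B5 → L1 miss [D]
2: R B5 → L1 hit [D]
3: R B2 → L0 hit [D]
4: R B0 → L0 miss wb→B2 [-]
5: R B3 → L1 miss wb→B5 [-]
6: R B3 → L1 hit [-]
7: W B3 → L1 hit [D]
8: R B0 → L0 hit [-]
9: W B1 → L1 miss wb→B3 [D]
10: W B2 → L0 miss [D]
11: R B2 → L0 hit [D]
12: W B2 → L0 hit [D]
13: W B3 → L1 miss wb→B1 [D]
14: R B0 → L0 miss wb→B2 [-]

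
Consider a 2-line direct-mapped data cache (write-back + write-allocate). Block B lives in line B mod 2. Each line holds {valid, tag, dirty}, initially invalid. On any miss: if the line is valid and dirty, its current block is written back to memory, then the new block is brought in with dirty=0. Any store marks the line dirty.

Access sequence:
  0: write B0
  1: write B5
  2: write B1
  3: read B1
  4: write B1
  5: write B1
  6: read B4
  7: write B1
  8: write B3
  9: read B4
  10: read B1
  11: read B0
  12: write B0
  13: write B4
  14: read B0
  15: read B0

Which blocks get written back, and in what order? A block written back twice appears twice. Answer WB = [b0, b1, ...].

  0 | W B0 → L0 miss [D]
  1 | W B5 → L1 miss [D]
  2 | W B1 → L1 miss wb→B5 [D]
  3 | R B1 → L1 hit [D]
  4 | W B1 → L1 hit [D]
  5 | W B1 → L1 hit [D]
  6 | R B4 → L0 miss wb→B0 [-]
  7 | W B1 → L1 hit [D]
  8 | W B3 → L1 miss wb→B1 [D]
  9 | R B4 → L0 hit [-]
  10 | R B1 → L1 miss wb→B3 [-]
  11 | R B0 → L0 miss [-]
  12 | W B0 → L0 hit [D]
  13 | W B4 → L0 miss wb→B0 [D]
  14 | R B0 → L0 miss wb→B4 [-]
  15 | R B0 → L0 hit [-]

WB = [5, 0, 1, 3, 0, 4]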